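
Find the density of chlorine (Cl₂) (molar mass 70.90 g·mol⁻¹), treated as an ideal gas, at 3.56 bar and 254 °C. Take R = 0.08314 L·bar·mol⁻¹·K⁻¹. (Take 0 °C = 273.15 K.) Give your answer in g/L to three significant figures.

ρ ≈ 5.76 g/L

ρ = PM/(RT) = (3.56 × 70.90) / (0.08314 × 527.1)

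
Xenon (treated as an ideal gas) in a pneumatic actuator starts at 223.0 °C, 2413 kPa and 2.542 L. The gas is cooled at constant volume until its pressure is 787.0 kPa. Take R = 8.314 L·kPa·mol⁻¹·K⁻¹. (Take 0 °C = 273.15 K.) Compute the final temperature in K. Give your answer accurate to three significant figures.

Convert: T₁ = 496.1 K.
Isochoric, so P/T is constant: V₂ = V₁; T₂ = T₁·(P₂/P₁) = 161.8 K.

T₂ ≈ 162 K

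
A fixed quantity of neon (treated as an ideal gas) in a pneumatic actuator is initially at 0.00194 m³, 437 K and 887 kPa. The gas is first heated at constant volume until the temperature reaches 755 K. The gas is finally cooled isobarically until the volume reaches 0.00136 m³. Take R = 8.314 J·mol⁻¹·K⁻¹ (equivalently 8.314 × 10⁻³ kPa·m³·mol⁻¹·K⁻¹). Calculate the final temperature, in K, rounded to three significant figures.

V constant ⇒ P ∝ T: V₂ = V₁; P₂ = P₁·(T₂/T₁) = 1532 kPa.
Isobaric, so V/T is constant: P₃ = P₂; T₃ = T₂·(V₃/V₂) = 529.3 K.

T₃ ≈ 529 K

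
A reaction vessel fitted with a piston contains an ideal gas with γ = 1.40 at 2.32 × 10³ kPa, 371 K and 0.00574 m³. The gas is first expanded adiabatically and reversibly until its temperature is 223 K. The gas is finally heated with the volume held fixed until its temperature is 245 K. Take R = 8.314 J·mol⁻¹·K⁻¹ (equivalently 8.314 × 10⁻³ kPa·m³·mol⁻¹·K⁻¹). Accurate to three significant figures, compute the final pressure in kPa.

Adiabatic (γ = 1.40), T V^(γ−1) and P V^γ constant: P₂ = P₁·(T₂/T₁)^(γ/(γ−1)) = 390.6 kPa; V₂ = V₁·(T₁/T₂)^(1/(γ−1)) = 0.02049 m³.
V constant ⇒ P ∝ T: V₃ = V₂; P₃ = P₂·(T₃/T₂) = 429.1 kPa.

P₃ ≈ 429 kPa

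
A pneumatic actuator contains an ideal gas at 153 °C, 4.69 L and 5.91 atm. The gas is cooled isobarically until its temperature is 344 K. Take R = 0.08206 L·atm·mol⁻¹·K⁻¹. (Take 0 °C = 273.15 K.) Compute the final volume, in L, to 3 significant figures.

V₂ ≈ 3.79 L

Convert: T₁ = 426.1 K.
P constant ⇒ V ∝ T: P₂ = P₁; V₂ = V₁·(T₂/T₁) = 3.786 L.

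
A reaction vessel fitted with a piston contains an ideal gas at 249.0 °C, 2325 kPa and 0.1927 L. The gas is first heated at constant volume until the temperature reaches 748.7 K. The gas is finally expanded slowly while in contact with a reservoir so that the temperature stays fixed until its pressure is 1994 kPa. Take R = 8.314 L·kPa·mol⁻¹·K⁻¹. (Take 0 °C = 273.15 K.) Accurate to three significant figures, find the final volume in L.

V₃ ≈ 0.322 L

Convert: T₁ = 522.1 K.
V constant ⇒ P ∝ T: V₂ = V₁; P₂ = P₁·(T₂/T₁) = 3334 kPa.
T constant ⇒ Boyle's law P V = const: T₃ = T₂; V₃ = V₂·(P₂/P₃) = 0.3222 L.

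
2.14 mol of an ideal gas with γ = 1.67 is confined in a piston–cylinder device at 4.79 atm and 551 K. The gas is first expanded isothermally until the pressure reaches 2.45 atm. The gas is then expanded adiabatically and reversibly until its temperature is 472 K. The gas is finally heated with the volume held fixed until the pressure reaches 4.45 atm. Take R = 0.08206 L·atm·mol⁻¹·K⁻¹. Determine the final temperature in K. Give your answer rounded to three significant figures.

T₄ ≈ 1.26e+03 K

From PV = nRT: V₁ = nRT₁/P₁ = 20.20 L.
Isothermal, so P V is constant: T₂ = T₁; V₂ = V₁·(P₁/P₂) = 39.49 L.
Adiabatic (γ = 1.67), T V^(γ−1) and P V^γ constant: P₃ = P₂·(T₃/T₂)^(γ/(γ−1)) = 1.666 atm; V₃ = V₂·(T₂/T₃)^(1/(γ−1)) = 49.76 L.
Isochoric, so P/T is constant: V₄ = V₃; T₄ = T₃·(P₄/P₃) = 1261 K.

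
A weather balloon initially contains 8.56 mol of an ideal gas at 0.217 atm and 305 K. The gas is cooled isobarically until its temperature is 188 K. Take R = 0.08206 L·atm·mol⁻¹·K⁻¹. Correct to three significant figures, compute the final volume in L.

From PV = nRT: V₁ = nRT₁/P₁ = 987.3 L.
P constant ⇒ V ∝ T: P₂ = P₁; V₂ = V₁·(T₂/T₁) = 608.6 L.

V₂ ≈ 609 L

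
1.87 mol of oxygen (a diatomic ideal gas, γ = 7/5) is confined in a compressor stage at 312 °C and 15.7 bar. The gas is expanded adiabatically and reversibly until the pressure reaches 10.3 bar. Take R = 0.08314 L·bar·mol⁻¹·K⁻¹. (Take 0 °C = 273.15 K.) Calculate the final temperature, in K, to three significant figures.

T₂ ≈ 519 K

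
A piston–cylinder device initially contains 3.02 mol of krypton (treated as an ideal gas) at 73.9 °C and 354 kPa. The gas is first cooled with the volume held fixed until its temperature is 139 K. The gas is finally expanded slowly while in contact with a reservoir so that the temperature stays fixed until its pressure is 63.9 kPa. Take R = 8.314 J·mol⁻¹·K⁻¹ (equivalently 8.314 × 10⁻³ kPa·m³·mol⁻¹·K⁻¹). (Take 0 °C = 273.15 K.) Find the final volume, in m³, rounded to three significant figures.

V₃ ≈ 0.0546 m³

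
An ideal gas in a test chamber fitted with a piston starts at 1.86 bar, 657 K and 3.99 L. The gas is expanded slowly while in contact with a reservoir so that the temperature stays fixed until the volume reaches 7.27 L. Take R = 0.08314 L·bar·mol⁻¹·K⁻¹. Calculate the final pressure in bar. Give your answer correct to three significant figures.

P₂ ≈ 1.02 bar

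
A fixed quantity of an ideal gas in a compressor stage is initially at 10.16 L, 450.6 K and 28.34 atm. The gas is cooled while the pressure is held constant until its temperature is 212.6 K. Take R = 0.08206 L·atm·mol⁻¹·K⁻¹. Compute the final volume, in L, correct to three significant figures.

V₂ ≈ 4.79 L

Isobaric, so V/T is constant: P₂ = P₁; V₂ = V₁·(T₂/T₁) = 4.794 L.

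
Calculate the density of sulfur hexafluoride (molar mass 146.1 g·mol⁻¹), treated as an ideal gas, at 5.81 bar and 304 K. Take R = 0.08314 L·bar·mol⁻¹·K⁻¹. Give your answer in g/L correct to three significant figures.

ρ ≈ 33.6 g/L

ρ = PM/(RT) = (5.81 × 146.1) / (0.08314 × 304.0)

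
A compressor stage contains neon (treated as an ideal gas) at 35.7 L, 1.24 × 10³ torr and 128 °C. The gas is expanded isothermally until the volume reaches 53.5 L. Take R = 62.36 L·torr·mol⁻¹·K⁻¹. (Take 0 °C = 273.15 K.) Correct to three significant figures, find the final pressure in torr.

P₂ ≈ 827 torr

Convert: T₁ = 401.1 K.
T constant ⇒ Boyle's law P V = const: T₂ = T₁; P₂ = P₁·(V₁/V₂) = 827.4 torr.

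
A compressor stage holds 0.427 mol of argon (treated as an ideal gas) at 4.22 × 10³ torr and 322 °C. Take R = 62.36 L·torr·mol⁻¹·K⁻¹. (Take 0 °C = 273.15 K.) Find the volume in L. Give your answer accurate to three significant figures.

Convert: T = 595.15 K.
PV = nRT ⇒ V = nRT/P = (0.427 × 62.36 × 595.15) / 4.22e+03

V ≈ 3.76 L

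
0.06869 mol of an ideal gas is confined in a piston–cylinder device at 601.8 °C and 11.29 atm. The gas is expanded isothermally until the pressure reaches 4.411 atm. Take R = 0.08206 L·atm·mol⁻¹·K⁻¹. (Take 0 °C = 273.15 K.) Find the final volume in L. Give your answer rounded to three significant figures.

V₂ ≈ 1.12 L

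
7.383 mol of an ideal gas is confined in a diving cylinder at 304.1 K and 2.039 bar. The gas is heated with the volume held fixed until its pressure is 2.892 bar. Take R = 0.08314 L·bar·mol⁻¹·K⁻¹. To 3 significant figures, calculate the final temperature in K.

T₂ ≈ 431 K

From PV = nRT: V₁ = nRT₁/P₁ = 91.55 L.
V constant ⇒ P ∝ T: V₂ = V₁; T₂ = T₁·(P₂/P₁) = 431.3 K.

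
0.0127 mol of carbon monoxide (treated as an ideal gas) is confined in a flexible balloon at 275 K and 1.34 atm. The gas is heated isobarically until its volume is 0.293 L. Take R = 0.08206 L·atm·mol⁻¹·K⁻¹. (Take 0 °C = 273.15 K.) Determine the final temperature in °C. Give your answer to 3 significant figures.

From PV = nRT: V₁ = nRT₁/P₁ = 0.2139 L.
P constant ⇒ V ∝ T: P₂ = P₁; T₂ = T₁·(V₂/V₁) = 376.7 K.

T₂ ≈ 104 °C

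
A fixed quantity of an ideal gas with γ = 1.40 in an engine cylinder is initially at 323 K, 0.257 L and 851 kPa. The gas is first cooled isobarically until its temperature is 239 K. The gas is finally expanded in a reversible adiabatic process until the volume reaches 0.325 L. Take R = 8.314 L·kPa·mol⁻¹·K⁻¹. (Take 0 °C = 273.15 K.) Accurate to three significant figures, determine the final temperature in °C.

T₃ ≈ -80.3 °C

Isobaric, so V/T is constant: P₂ = P₁; V₂ = V₁·(T₂/T₁) = 0.1902 L.
Reversible adiabatic, γ = 1.40: T₃ = T₂·(V₂/V₃)^(γ−1) = 192.9 K; P₃ = P₂·(V₂/V₃)^γ = 401.9 kPa.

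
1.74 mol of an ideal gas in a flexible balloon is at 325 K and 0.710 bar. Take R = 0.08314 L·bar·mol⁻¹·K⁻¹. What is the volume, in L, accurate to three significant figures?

V ≈ 66.2 L

PV = nRT ⇒ V = nRT/P = (1.74 × 0.08314 × 325) / 0.710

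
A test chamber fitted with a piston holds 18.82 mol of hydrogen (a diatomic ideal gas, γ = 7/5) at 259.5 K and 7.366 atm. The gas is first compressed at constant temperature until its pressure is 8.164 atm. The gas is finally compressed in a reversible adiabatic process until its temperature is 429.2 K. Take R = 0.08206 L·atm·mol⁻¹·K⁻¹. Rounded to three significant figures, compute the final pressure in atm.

From PV = nRT: V₁ = nRT₁/P₁ = 54.41 L.
T constant ⇒ Boyle's law P V = const: T₂ = T₁; V₂ = V₁·(P₁/P₂) = 49.09 L.
Reversible adiabatic, γ = 7/5: P₃ = P₂·(T₃/T₂)^(γ/(γ−1)) = 47.50 atm; V₃ = V₂·(T₂/T₃)^(1/(γ−1)) = 13.95 L.

P₃ ≈ 47.5 atm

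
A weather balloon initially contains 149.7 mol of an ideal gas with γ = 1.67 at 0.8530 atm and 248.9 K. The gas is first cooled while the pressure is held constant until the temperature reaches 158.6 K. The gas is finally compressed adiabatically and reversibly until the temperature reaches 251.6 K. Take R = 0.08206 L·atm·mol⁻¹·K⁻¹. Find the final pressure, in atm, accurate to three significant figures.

P₃ ≈ 2.69 atm

From PV = nRT: V₁ = nRT₁/P₁ = 3585 L.
Isobaric, so V/T is constant: P₂ = P₁; V₂ = V₁·(T₂/T₁) = 2284 L.
Adiabatic (γ = 1.67), T V^(γ−1) and P V^γ constant: P₃ = P₂·(T₃/T₂)^(γ/(γ−1)) = 2.694 atm; V₃ = V₂·(T₂/T₃)^(1/(γ−1)) = 1147 L.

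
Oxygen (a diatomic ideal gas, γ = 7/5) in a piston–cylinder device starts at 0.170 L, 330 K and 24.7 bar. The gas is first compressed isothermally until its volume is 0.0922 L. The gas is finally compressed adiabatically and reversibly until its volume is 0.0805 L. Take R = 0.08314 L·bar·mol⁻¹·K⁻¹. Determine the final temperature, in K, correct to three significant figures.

T₃ ≈ 348 K

Isothermal, so P V is constant: T₂ = T₁; P₂ = P₁·(V₁/V₂) = 45.54 bar.
Reversible adiabatic, γ = 7/5: T₃ = T₂·(V₂/V₃)^(γ−1) = 348.4 K; P₃ = P₂·(V₂/V₃)^γ = 55.07 bar.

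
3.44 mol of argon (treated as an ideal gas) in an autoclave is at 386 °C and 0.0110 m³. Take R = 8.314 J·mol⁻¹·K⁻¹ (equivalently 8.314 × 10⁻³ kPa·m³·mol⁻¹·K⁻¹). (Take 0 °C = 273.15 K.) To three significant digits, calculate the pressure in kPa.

Convert: T = 659.15 K.
PV = nRT ⇒ P = nRT/V = (3.44 × 8.314 × 10⁻³ × 659.15) / 0.0110

P ≈ 1.71e+03 kPa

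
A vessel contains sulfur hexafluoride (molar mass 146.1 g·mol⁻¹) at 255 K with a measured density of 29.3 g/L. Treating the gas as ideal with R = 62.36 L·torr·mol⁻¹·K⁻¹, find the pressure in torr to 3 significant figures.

P ≈ 3.19e+03 torr

ρ = PM/(RT) ⇒ P = ρRT/M = (29.3 × 62.36 × 255.0) / 146.1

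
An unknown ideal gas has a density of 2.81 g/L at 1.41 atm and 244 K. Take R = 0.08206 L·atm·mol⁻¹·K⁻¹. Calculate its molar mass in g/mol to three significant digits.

ρ = PM/(RT) ⇒ M = ρRT/P = (2.81 × 0.08206 × 244.0) / 1.41

M ≈ 39.9 g/mol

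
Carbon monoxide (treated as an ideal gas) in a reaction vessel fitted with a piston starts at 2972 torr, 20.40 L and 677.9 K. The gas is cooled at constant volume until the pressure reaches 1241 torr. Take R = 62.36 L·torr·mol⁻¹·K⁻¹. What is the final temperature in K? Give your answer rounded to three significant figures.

Isochoric, so P/T is constant: V₂ = V₁; T₂ = T₁·(P₂/P₁) = 283.1 K.

T₂ ≈ 283 K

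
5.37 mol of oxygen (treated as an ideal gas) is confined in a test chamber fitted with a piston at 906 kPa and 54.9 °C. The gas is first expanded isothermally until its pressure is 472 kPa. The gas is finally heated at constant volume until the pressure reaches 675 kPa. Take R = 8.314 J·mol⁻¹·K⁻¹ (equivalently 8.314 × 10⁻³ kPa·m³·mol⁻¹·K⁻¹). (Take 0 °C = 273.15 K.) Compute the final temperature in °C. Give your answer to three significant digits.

Convert: T₁ = 328.0 K.
From PV = nRT: V₁ = nRT₁/P₁ = 0.01617 m³.
T constant ⇒ Boyle's law P V = const: T₂ = T₁; V₂ = V₁·(P₁/P₂) = 0.03103 m³.
Isochoric, so P/T is constant: V₃ = V₂; T₃ = T₂·(P₃/P₂) = 469.1 K.

T₃ ≈ 196 °C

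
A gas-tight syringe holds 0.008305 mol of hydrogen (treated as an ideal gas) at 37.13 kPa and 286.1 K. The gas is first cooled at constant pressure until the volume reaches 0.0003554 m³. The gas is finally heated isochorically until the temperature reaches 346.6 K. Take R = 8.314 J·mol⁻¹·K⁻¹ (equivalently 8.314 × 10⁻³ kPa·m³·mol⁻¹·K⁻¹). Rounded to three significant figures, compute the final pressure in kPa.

From PV = nRT: V₁ = nRT₁/P₁ = 0.0005320 m³.
P constant ⇒ V ∝ T: P₂ = P₁; T₂ = T₁·(V₂/V₁) = 191.1 K.
Isochoric, so P/T is constant: V₃ = V₂; P₃ = P₂·(T₃/T₂) = 67.34 kPa.

P₃ ≈ 67.3 kPa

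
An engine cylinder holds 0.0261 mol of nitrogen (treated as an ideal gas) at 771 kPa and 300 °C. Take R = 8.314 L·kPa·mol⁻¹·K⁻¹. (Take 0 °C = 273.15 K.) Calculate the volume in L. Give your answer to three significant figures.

Convert: T = 573.15 K.
PV = nRT ⇒ V = nRT/P = (0.0261 × 8.314 × 573.15) / 771

V ≈ 0.161 L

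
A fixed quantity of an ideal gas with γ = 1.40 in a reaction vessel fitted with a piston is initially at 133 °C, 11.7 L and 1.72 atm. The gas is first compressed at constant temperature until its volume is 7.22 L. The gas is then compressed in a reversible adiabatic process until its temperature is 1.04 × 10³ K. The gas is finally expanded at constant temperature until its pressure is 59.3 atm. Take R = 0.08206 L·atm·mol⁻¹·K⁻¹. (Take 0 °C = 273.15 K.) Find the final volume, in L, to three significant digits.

Convert: T₁ = 406.1 K.
T constant ⇒ Boyle's law P V = const: T₂ = T₁; P₂ = P₁·(V₁/V₂) = 2.787 atm.
Reversible adiabatic, γ = 1.40: P₃ = P₂·(T₃/T₂)^(γ/(γ−1)) = 74.88 atm; V₃ = V₂·(T₂/T₃)^(1/(γ−1)) = 0.6881 L.
T constant ⇒ Boyle's law P V = const: T₄ = T₃; V₄ = V₃·(P₃/P₄) = 0.8690 L.

V₄ ≈ 0.869 L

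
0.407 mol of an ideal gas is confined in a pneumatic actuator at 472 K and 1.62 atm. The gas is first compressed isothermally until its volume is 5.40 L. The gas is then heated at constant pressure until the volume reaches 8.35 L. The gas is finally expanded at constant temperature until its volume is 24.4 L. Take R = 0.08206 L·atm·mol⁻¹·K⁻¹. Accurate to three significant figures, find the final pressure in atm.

P₄ ≈ 0.999 atm

From PV = nRT: V₁ = nRT₁/P₁ = 9.731 L.
T constant ⇒ Boyle's law P V = const: T₂ = T₁; P₂ = P₁·(V₁/V₂) = 2.919 atm.
P constant ⇒ V ∝ T: P₃ = P₂; T₃ = T₂·(V₃/V₂) = 729.9 K.
Isothermal, so P V is constant: T₄ = T₃; P₄ = P₃·(V₃/V₄) = 0.9990 atm.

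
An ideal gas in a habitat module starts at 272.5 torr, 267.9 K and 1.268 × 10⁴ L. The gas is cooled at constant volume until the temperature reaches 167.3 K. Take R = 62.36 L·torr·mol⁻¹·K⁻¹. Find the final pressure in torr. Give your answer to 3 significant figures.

P₂ ≈ 170 torr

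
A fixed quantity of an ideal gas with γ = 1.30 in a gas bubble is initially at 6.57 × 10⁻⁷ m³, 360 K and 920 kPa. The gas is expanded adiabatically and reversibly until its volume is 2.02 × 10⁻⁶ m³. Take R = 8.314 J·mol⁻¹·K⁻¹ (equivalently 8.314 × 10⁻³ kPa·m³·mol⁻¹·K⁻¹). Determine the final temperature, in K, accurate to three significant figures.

Adiabatic (γ = 1.30), T V^(γ−1) and P V^γ constant: T₂ = T₁·(V₁/V₂)^(γ−1) = 257.0 K; P₂ = P₁·(V₁/V₂)^γ = 213.6 kPa.

T₂ ≈ 257 K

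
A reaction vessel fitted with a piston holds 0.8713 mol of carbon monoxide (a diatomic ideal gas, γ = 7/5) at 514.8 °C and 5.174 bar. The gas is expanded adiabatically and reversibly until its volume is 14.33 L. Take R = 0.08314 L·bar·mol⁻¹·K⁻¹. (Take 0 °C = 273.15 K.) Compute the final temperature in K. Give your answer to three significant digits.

Convert: T₁ = 787.9 K.
From PV = nRT: V₁ = nRT₁/P₁ = 11.03 L.
Reversible adiabatic, γ = 7/5: T₂ = T₁·(V₁/V₂)^(γ−1) = 709.7 K; P₂ = P₁·(V₁/V₂)^γ = 3.587 bar.

T₂ ≈ 710 K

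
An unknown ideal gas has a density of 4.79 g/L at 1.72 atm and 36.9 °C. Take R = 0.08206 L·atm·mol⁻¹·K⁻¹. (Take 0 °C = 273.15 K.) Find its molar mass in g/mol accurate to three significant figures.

ρ = PM/(RT) ⇒ M = ρRT/P = (4.79 × 0.08206 × 310.0) / 1.72

M ≈ 70.9 g/mol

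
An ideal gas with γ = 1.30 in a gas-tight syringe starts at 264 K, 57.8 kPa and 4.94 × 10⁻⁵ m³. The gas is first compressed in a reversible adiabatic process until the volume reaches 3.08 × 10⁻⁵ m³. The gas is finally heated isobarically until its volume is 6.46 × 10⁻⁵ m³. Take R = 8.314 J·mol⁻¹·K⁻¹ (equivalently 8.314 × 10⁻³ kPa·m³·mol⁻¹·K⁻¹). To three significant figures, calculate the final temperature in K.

T₃ ≈ 638 K

Adiabatic (γ = 1.30), T V^(γ−1) and P V^γ constant: T₂ = T₁·(V₁/V₂)^(γ−1) = 304.2 K; P₂ = P₁·(V₁/V₂)^γ = 106.8 kPa.
P constant ⇒ V ∝ T: P₃ = P₂; T₃ = T₂·(V₃/V₂) = 638.0 K.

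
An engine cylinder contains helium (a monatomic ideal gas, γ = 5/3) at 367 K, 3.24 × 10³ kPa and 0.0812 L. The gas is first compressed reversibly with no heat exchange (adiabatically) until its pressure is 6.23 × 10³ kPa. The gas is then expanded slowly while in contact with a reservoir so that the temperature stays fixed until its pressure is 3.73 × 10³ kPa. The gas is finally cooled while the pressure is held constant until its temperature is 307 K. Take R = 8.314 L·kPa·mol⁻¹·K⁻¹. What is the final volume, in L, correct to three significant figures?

V₄ ≈ 0.0590 L

Adiabatic (γ = 5/3), T V^(γ−1) and P V^γ constant: T₂ = T₁·(P₂/P₁)^((γ−1)/γ) = 476.7 K; V₂ = V₁·(P₁/P₂)^(1/γ) = 0.05485 L.
Isothermal, so P V is constant: T₃ = T₂; V₃ = V₂·(P₂/P₃) = 0.09162 L.
Isobaric, so V/T is constant: P₄ = P₃; V₄ = V₃·(T₄/T₃) = 0.05900 L.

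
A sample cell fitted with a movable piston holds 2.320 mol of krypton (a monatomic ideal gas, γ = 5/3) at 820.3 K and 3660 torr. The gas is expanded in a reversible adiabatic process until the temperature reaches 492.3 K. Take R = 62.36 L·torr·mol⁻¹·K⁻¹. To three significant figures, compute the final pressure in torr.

From PV = nRT: V₁ = nRT₁/P₁ = 32.43 L.
Reversible adiabatic, γ = 5/3: P₂ = P₁·(T₂/T₁)^(γ/(γ−1)) = 1021 torr; V₂ = V₁·(T₁/T₂)^(1/(γ−1)) = 69.74 L.

P₂ ≈ 1.02e+03 torr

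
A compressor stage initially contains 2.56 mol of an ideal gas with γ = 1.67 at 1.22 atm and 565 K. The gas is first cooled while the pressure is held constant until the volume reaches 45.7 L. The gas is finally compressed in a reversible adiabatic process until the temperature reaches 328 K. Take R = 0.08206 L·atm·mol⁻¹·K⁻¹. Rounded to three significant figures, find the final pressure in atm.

From PV = nRT: V₁ = nRT₁/P₁ = 97.29 L.
P constant ⇒ V ∝ T: P₂ = P₁; T₂ = T₁·(V₂/V₁) = 265.4 K.
Reversible adiabatic, γ = 1.67: P₃ = P₂·(T₃/T₂)^(γ/(γ−1)) = 2.068 atm; V₃ = V₂·(T₂/T₃)^(1/(γ−1)) = 33.32 L.

P₃ ≈ 2.07 atm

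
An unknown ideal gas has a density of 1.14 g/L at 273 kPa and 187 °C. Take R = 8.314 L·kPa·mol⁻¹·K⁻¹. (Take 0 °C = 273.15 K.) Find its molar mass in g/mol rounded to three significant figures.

M ≈ 16.0 g/mol

ρ = PM/(RT) ⇒ M = ρRT/P = (1.14 × 8.314 × 460.1) / 273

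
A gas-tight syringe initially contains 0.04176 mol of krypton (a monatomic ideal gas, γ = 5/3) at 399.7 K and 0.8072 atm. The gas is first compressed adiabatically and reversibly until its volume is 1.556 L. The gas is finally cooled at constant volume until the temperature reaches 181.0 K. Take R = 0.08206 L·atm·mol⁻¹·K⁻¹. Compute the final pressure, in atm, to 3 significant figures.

From PV = nRT: V₁ = nRT₁/P₁ = 1.697 L.
Adiabatic (γ = 5/3), T V^(γ−1) and P V^γ constant: T₂ = T₁·(V₁/V₂)^(γ−1) = 423.5 K; P₂ = P₁·(V₁/V₂)^γ = 0.9326 atm.
V constant ⇒ P ∝ T: V₃ = V₂; P₃ = P₂·(T₃/T₂) = 0.3986 atm.

P₃ ≈ 0.399 atm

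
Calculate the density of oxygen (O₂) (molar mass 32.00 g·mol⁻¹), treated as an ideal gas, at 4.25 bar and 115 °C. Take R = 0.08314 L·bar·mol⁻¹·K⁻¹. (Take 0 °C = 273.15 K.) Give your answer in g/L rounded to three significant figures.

ρ = PM/(RT) = (4.25 × 32.00) / (0.08314 × 388.1)

ρ ≈ 4.21 g/L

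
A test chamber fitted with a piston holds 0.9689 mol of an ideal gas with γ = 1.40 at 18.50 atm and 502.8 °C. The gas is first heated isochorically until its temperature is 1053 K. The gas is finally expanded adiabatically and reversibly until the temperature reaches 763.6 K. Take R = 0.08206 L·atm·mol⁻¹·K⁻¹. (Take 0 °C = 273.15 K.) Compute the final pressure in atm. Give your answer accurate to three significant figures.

Convert: T₁ = 776.0 K.
From PV = nRT: V₁ = nRT₁/P₁ = 3.335 L.
Isochoric, so P/T is constant: V₂ = V₁; P₂ = P₁·(T₂/T₁) = 25.11 atm.
Reversible adiabatic, γ = 1.40: P₃ = P₂·(T₃/T₂)^(γ/(γ−1)) = 8.153 atm; V₃ = V₂·(T₂/T₃)^(1/(γ−1)) = 7.447 L.

P₃ ≈ 8.15 atm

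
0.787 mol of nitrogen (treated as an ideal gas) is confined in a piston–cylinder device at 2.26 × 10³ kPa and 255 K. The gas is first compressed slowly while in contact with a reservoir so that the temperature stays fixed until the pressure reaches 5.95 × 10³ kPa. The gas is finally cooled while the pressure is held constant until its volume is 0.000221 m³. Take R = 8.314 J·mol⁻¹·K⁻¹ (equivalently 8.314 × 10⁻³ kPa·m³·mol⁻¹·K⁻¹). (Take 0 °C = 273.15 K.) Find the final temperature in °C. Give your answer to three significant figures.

T₃ ≈ -72.2 °C

From PV = nRT: V₁ = nRT₁/P₁ = 0.0007383 m³.
T constant ⇒ Boyle's law P V = const: T₂ = T₁; V₂ = V₁·(P₁/P₂) = 0.0002804 m³.
Isobaric, so V/T is constant: P₃ = P₂; T₃ = T₂·(V₃/V₂) = 201.0 K.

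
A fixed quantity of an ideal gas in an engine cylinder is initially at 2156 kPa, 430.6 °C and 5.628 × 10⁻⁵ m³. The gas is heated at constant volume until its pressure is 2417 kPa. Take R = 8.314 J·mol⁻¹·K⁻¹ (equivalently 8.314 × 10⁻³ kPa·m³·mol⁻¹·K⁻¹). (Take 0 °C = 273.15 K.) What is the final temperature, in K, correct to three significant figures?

T₂ ≈ 789 K

Convert: T₁ = 703.8 K.
Isochoric, so P/T is constant: V₂ = V₁; T₂ = T₁·(P₂/P₁) = 788.9 K.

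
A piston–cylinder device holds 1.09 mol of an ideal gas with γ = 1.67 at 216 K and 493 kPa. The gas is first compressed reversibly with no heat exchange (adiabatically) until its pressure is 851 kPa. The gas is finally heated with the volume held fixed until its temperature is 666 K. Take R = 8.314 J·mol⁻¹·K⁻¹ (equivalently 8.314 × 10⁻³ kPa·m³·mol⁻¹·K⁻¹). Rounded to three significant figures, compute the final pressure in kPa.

From PV = nRT: V₁ = nRT₁/P₁ = 0.003970 m³.
Reversible adiabatic, γ = 1.67: T₂ = T₁·(P₂/P₁)^((γ−1)/γ) = 268.9 K; V₂ = V₁·(P₁/P₂)^(1/γ) = 0.002863 m³.
V constant ⇒ P ∝ T: V₃ = V₂; P₃ = P₂·(T₃/T₂) = 2108 kPa.

P₃ ≈ 2.11e+03 kPa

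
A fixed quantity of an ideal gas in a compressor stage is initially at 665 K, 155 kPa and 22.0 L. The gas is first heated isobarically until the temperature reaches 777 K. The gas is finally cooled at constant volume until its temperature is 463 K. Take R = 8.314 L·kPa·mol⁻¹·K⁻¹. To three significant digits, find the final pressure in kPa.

P₃ ≈ 92.4 kPa

P constant ⇒ V ∝ T: P₂ = P₁; V₂ = V₁·(T₂/T₁) = 25.71 L.
V constant ⇒ P ∝ T: V₃ = V₂; P₃ = P₂·(T₃/T₂) = 92.36 kPa.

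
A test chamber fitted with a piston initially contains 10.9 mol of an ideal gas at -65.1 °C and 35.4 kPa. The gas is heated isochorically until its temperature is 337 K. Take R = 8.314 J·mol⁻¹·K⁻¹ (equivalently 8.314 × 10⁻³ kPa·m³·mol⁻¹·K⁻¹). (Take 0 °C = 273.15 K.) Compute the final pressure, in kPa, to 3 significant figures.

Convert: T₁ = 208.0 K.
From PV = nRT: V₁ = nRT₁/P₁ = 0.5326 m³.
V constant ⇒ P ∝ T: V₂ = V₁; P₂ = P₁·(T₂/T₁) = 57.34 kPa.

P₂ ≈ 57.3 kPa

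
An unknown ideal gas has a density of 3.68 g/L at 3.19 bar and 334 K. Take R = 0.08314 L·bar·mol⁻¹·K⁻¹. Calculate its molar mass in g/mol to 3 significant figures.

ρ = PM/(RT) ⇒ M = ρRT/P = (3.68 × 0.08314 × 334.0) / 3.19

M ≈ 32.0 g/mol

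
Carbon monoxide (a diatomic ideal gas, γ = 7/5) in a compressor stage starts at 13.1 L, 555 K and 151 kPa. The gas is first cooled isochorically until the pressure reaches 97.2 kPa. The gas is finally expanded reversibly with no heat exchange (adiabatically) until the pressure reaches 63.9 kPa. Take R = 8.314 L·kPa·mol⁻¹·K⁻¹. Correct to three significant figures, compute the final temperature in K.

T₃ ≈ 317 K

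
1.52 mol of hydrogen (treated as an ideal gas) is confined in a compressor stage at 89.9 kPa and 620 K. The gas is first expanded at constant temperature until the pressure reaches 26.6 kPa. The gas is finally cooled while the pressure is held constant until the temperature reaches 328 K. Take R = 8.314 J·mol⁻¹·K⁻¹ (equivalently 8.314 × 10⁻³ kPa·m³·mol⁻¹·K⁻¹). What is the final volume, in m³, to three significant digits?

From PV = nRT: V₁ = nRT₁/P₁ = 0.08715 m³.
Isothermal, so P V is constant: T₂ = T₁; V₂ = V₁·(P₁/P₂) = 0.2946 m³.
P constant ⇒ V ∝ T: P₃ = P₂; V₃ = V₂·(T₃/T₂) = 0.1558 m³.

V₃ ≈ 0.156 m³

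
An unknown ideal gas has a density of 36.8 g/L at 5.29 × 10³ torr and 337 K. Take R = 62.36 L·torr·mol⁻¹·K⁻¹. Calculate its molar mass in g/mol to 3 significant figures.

ρ = PM/(RT) ⇒ M = ρRT/P = (36.8 × 62.36 × 337.0) / 5.29e+03

M ≈ 146 g/mol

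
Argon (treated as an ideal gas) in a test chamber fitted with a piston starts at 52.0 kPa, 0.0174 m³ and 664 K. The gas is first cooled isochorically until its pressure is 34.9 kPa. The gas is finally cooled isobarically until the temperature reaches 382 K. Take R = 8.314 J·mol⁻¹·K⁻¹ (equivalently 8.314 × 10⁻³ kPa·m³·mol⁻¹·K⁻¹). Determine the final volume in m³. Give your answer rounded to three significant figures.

Isochoric, so P/T is constant: V₂ = V₁; T₂ = T₁·(P₂/P₁) = 445.6 K.
Isobaric, so V/T is constant: P₃ = P₂; V₃ = V₂·(T₃/T₂) = 0.01491 m³.

V₃ ≈ 0.0149 m³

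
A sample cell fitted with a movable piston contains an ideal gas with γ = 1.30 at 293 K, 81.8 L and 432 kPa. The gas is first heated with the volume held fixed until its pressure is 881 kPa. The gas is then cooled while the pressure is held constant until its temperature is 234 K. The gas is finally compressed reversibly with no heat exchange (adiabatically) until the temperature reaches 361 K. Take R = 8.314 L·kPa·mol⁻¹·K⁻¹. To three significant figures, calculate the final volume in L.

Isochoric, so P/T is constant: V₂ = V₁; T₂ = T₁·(P₂/P₁) = 597.5 K.
P constant ⇒ V ∝ T: P₃ = P₂; V₃ = V₂·(T₃/T₂) = 32.03 L.
Adiabatic (γ = 1.30), T V^(γ−1) and P V^γ constant: P₄ = P₃·(T₄/T₃)^(γ/(γ−1)) = 5766 kPa; V₄ = V₃·(T₃/T₄)^(1/(γ−1)) = 7.550 L.

V₄ ≈ 7.55 L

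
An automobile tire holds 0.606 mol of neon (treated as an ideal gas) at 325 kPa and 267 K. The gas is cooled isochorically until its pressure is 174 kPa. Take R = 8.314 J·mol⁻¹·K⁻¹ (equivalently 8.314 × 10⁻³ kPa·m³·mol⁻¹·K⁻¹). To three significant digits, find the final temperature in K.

T₂ ≈ 143 K

From PV = nRT: V₁ = nRT₁/P₁ = 0.004139 m³.
V constant ⇒ P ∝ T: V₂ = V₁; T₂ = T₁·(P₂/P₁) = 142.9 K.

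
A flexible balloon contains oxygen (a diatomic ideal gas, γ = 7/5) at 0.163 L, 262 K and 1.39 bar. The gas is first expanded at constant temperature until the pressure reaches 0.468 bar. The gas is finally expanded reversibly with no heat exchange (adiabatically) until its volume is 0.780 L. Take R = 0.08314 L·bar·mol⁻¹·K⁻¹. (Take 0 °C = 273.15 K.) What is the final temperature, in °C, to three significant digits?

Isothermal, so P V is constant: T₂ = T₁; V₂ = V₁·(P₁/P₂) = 0.4841 L.
Reversible adiabatic, γ = 7/5: T₃ = T₂·(V₂/V₃)^(γ−1) = 216.5 K; P₃ = P₂·(V₂/V₃)^γ = 0.2400 bar.

T₃ ≈ -56.7 °C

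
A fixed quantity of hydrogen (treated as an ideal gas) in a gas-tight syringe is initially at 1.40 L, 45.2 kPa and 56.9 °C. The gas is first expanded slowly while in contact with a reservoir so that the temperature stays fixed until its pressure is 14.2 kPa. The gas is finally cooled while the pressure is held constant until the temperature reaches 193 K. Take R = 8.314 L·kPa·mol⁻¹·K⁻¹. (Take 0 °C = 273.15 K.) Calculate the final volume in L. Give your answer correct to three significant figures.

V₃ ≈ 2.61 L

Convert: T₁ = 330.0 K.
Isothermal, so P V is constant: T₂ = T₁; V₂ = V₁·(P₁/P₂) = 4.456 L.
Isobaric, so V/T is constant: P₃ = P₂; V₃ = V₂·(T₃/T₂) = 2.606 L.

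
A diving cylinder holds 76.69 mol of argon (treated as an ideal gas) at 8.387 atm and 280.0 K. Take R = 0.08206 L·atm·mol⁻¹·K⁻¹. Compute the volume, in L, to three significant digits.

PV = nRT ⇒ V = nRT/P = (76.69 × 0.08206 × 280.0) / 8.387

V ≈ 210 L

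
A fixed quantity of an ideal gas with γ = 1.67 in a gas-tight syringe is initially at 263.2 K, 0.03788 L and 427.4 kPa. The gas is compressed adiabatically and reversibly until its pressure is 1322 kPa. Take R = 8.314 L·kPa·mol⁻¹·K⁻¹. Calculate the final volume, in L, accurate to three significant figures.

Reversible adiabatic, γ = 1.67: T₂ = T₁·(P₂/P₁)^((γ−1)/γ) = 414.0 K; V₂ = V₁·(P₁/P₂)^(1/γ) = 0.01926 L.

V₂ ≈ 0.0193 L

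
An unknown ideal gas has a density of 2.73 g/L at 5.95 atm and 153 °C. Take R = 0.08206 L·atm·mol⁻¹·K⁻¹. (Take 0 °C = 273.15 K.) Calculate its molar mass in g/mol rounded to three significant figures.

ρ = PM/(RT) ⇒ M = ρRT/P = (2.73 × 0.08206 × 426.1) / 5.95

M ≈ 16.0 g/mol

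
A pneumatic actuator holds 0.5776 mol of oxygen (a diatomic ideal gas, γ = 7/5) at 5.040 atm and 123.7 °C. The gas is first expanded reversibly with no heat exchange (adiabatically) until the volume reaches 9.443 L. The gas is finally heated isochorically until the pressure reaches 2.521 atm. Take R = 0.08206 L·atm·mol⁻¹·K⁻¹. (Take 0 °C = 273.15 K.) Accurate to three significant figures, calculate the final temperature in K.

T₃ ≈ 502 K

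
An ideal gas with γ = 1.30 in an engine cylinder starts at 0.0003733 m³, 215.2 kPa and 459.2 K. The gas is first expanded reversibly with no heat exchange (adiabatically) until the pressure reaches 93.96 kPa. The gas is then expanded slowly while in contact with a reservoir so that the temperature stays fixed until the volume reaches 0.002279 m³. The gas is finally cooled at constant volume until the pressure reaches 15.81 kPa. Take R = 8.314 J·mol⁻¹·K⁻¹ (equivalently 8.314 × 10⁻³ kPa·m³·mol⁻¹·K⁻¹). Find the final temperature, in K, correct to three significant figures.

T₄ ≈ 206 K

Adiabatic (γ = 1.30), T V^(γ−1) and P V^γ constant: T₂ = T₁·(P₂/P₁)^((γ−1)/γ) = 379.3 K; V₂ = V₁·(P₁/P₂)^(1/γ) = 0.0007062 m³.
Isothermal, so P V is constant: T₃ = T₂; P₃ = P₂·(V₂/V₃) = 29.11 kPa.
V constant ⇒ P ∝ T: V₄ = V₃; T₄ = T₃·(P₄/P₃) = 206.0 K.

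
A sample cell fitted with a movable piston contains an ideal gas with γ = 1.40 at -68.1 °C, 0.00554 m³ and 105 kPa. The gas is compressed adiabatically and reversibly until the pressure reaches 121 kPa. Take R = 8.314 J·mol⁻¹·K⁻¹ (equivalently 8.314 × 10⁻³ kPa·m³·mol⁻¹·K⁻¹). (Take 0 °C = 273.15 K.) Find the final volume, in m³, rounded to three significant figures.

V₂ ≈ 0.00501 m³

Convert: T₁ = 205.0 K.
Adiabatic (γ = 1.40), T V^(γ−1) and P V^γ constant: T₂ = T₁·(P₂/P₁)^((γ−1)/γ) = 213.5 K; V₂ = V₁·(P₁/P₂)^(1/γ) = 0.005006 m³.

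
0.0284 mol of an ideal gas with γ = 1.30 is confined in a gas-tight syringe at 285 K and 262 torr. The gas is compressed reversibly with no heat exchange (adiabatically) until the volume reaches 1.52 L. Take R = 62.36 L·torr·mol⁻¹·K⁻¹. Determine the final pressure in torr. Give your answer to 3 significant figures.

P₂ ≈ 357 torr

From PV = nRT: V₁ = nRT₁/P₁ = 1.926 L.
Adiabatic (γ = 1.30), T V^(γ−1) and P V^γ constant: T₂ = T₁·(V₁/V₂)^(γ−1) = 306.0 K; P₂ = P₁·(V₁/V₂)^γ = 356.5 torr.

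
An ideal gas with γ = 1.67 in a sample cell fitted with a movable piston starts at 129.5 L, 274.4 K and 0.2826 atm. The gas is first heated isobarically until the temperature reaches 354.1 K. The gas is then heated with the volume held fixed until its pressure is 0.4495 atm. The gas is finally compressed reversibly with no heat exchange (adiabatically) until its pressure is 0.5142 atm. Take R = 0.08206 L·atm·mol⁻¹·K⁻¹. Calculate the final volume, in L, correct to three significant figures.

V₄ ≈ 154 L

P constant ⇒ V ∝ T: P₂ = P₁; V₂ = V₁·(T₂/T₁) = 167.1 L.
Isochoric, so P/T is constant: V₃ = V₂; T₃ = T₂·(P₃/P₂) = 563.2 K.
Reversible adiabatic, γ = 1.67: T₄ = T₃·(P₄/P₃)^((γ−1)/γ) = 594.4 K; V₄ = V₃·(P₃/P₄)^(1/γ) = 154.2 L.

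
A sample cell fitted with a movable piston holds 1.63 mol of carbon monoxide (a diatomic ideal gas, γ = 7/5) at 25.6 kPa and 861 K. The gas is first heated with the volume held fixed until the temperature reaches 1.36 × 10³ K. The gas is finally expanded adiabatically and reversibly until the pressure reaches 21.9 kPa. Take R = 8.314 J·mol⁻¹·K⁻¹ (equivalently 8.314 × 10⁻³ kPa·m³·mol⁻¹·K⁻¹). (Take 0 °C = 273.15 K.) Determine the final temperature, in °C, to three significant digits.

From PV = nRT: V₁ = nRT₁/P₁ = 0.4558 m³.
Isochoric, so P/T is constant: V₂ = V₁; P₂ = P₁·(T₂/T₁) = 40.44 kPa.
Adiabatic (γ = 7/5), T V^(γ−1) and P V^γ constant: T₃ = T₂·(P₃/P₂)^((γ−1)/γ) = 1141 K; V₃ = V₂·(P₂/P₃)^(1/γ) = 0.7063 m³.

T₃ ≈ 868 °C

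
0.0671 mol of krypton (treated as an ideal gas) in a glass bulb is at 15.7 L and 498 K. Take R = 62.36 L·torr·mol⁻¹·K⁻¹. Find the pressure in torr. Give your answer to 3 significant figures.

P ≈ 133 torr

PV = nRT ⇒ P = nRT/V = (0.0671 × 62.36 × 498) / 15.7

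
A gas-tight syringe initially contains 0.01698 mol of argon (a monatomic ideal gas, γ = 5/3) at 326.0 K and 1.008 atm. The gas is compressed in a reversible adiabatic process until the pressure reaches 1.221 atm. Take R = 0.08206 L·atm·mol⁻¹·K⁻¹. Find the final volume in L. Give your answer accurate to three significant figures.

V₂ ≈ 0.402 L

From PV = nRT: V₁ = nRT₁/P₁ = 0.4506 L.
Adiabatic (γ = 5/3), T V^(γ−1) and P V^γ constant: T₂ = T₁·(P₂/P₁)^((γ−1)/γ) = 352.0 K; V₂ = V₁·(P₁/P₂)^(1/γ) = 0.4017 L.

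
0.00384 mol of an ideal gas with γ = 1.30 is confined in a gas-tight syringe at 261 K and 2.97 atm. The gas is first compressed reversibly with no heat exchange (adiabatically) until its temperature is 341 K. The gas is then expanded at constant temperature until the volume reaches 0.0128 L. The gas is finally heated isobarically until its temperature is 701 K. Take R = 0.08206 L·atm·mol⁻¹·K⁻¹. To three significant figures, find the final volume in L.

V₄ ≈ 0.0263 L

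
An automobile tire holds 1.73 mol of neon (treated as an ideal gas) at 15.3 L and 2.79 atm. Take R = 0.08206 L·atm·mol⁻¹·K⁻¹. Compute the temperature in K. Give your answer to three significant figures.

PV = nRT ⇒ T = PV/(nR) = (2.79 × 15.3) / (1.73 × 0.08206)

T ≈ 301 K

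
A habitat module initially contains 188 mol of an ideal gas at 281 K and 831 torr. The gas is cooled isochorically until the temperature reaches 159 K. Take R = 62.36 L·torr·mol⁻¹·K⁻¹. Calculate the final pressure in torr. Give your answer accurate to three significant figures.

P₂ ≈ 470 torr

From PV = nRT: V₁ = nRT₁/P₁ = 3964 L.
V constant ⇒ P ∝ T: V₂ = V₁; P₂ = P₁·(T₂/T₁) = 470.2 torr.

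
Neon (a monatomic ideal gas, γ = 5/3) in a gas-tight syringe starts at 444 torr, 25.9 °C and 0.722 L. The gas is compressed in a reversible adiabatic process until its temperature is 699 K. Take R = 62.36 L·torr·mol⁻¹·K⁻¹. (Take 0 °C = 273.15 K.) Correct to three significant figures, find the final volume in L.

Convert: T₁ = 299.0 K.
Reversible adiabatic, γ = 5/3: P₂ = P₁·(T₂/T₁)^(γ/(γ−1)) = 3709 torr; V₂ = V₁·(T₁/T₂)^(1/(γ−1)) = 0.2020 L.

V₂ ≈ 0.202 L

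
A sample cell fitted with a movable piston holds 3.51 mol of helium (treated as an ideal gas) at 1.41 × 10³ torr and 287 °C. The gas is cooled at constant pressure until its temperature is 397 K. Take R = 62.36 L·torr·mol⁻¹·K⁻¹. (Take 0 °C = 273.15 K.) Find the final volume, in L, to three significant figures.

V₂ ≈ 61.6 L

Convert: T₁ = 560.1 K.
From PV = nRT: V₁ = nRT₁/P₁ = 86.96 L.
Isobaric, so V/T is constant: P₂ = P₁; V₂ = V₁·(T₂/T₁) = 61.63 L.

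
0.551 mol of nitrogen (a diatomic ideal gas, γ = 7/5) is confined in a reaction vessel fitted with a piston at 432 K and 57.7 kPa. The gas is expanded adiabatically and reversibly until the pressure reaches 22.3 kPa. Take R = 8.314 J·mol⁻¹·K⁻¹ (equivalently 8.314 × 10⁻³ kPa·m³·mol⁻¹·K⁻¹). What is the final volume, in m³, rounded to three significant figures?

V₂ ≈ 0.0676 m³

From PV = nRT: V₁ = nRT₁/P₁ = 0.03430 m³.
Adiabatic (γ = 7/5), T V^(γ−1) and P V^γ constant: T₂ = T₁·(P₂/P₁)^((γ−1)/γ) = 329.2 K; V₂ = V₁·(P₁/P₂)^(1/γ) = 0.06764 m³.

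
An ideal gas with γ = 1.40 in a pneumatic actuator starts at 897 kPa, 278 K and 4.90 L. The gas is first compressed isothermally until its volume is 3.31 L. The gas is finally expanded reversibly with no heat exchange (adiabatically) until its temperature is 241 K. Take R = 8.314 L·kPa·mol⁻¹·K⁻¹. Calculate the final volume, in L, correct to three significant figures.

T constant ⇒ Boyle's law P V = const: T₂ = T₁; P₂ = P₁·(V₁/V₂) = 1328 kPa.
Reversible adiabatic, γ = 1.40: P₃ = P₂·(T₃/T₂)^(γ/(γ−1)) = 805.5 kPa; V₃ = V₂·(T₂/T₃)^(1/(γ−1)) = 4.730 L.

V₃ ≈ 4.73 L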